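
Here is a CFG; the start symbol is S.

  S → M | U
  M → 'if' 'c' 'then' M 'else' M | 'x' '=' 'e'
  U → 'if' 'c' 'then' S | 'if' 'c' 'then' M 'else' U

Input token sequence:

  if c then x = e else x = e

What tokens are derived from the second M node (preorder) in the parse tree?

[S [M if c then [M x = e] else [M x = e]]]

x = e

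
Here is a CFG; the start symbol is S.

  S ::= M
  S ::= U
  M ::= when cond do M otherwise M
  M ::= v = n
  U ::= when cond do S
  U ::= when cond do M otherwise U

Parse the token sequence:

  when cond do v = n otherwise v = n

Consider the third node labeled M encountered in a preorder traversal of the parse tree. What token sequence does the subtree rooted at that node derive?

v = n

[S [M when cond do [M v = n] otherwise [M v = n]]]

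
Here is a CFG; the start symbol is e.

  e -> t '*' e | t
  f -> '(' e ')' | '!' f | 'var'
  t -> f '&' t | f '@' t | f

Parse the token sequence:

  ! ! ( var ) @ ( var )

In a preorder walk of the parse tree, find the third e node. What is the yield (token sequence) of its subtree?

[e [t [f ! [f ! [f ( [e [t [f var]]] )]]] @ [t [f ( [e [t [f var]]] )]]]]

var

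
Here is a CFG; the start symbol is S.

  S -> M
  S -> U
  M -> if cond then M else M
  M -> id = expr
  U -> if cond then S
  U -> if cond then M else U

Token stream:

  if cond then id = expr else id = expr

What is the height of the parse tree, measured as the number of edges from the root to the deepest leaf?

3

[S [M if cond then [M id = expr] else [M id = expr]]]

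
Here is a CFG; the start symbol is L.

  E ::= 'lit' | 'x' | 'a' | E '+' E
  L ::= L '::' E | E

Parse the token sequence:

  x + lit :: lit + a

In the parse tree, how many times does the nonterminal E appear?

6

[L [L [E [E x] + [E lit]]] :: [E [E lit] + [E a]]]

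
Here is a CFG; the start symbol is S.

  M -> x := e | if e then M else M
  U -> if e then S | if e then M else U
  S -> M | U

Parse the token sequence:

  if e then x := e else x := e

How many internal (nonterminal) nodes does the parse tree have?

4

[S [M if e then [M x := e] else [M x := e]]]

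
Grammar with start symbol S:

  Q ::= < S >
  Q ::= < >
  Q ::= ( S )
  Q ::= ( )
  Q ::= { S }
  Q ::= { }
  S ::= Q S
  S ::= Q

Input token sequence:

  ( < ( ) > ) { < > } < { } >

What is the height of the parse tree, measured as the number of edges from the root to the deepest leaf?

6

[S [Q ( [S [Q < [S [Q ( )]] >]] )] [S [Q { [S [Q < >]] }] [S [Q < [S [Q { }]] >]]]]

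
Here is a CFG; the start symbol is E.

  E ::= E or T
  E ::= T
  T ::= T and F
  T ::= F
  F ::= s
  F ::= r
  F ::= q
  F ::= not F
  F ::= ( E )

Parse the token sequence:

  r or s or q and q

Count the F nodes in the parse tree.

4

[E [E [E [T [F r]]] or [T [F s]]] or [T [T [F q]] and [F q]]]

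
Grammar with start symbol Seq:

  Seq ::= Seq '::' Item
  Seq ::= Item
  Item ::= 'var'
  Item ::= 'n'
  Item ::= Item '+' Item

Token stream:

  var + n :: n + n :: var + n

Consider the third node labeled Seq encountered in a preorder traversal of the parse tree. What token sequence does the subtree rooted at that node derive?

var + n

[Seq [Seq [Seq [Item [Item var] + [Item n]]] :: [Item [Item n] + [Item n]]] :: [Item [Item var] + [Item n]]]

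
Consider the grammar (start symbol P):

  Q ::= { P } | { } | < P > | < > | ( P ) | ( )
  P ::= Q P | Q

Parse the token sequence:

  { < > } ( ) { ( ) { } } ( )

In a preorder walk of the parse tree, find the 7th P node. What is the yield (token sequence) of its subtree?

( )

[P [Q { [P [Q < >]] }] [P [Q ( )] [P [Q { [P [Q ( )] [P [Q { }]]] }] [P [Q ( )]]]]]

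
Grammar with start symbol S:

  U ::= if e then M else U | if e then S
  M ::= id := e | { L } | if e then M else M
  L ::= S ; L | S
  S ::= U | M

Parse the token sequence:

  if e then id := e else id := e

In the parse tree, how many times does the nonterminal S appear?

[S [M if e then [M id := e] else [M id := e]]]

1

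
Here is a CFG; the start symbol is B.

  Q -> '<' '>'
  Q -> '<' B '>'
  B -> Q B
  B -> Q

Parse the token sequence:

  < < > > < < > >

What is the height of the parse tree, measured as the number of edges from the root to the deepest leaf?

5

[B [Q < [B [Q < >]] >] [B [Q < [B [Q < >]] >]]]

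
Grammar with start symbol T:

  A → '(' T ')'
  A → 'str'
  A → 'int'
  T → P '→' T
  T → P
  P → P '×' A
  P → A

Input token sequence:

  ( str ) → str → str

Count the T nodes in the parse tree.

[T [P [A ( [T [P [A str]]] )]] → [T [P [A str]] → [T [P [A str]]]]]

4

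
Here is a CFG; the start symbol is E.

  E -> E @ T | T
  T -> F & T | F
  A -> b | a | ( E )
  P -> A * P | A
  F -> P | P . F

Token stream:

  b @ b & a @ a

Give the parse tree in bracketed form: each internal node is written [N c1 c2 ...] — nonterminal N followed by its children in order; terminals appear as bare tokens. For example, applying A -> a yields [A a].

E
E @ T
E @ T @ T
T @ T @ T
F @ T @ T
P @ T @ T
A @ T @ T
b @ T @ T
b @ F & T @ T
b @ P & T @ T
b @ A & T @ T
b @ b & T @ T
b @ b & F @ T
b @ b & P @ T
b @ b & A @ T
b @ b & a @ T
b @ b & a @ F
b @ b & a @ P
b @ b & a @ A
b @ b & a @ a

[E [E [E [T [F [P [A b]]]]] @ [T [F [P [A b]]] & [T [F [P [A a]]]]]] @ [T [F [P [A a]]]]]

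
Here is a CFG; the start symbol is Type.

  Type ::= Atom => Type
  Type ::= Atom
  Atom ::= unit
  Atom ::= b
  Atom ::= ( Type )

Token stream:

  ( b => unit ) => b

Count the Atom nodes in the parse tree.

[Type [Atom ( [Type [Atom b] => [Type [Atom unit]]] )] => [Type [Atom b]]]

4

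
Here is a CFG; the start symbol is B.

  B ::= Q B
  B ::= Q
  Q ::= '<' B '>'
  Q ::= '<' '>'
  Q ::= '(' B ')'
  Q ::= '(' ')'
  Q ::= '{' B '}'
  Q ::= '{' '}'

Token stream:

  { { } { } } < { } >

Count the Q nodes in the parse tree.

[B [Q { [B [Q { }] [B [Q { }]]] }] [B [Q < [B [Q { }]] >]]]

5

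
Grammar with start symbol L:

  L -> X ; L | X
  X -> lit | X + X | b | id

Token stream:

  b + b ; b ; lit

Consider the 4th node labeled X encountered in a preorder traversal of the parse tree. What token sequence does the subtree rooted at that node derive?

b

[L [X [X b] + [X b]] ; [L [X b] ; [L [X lit]]]]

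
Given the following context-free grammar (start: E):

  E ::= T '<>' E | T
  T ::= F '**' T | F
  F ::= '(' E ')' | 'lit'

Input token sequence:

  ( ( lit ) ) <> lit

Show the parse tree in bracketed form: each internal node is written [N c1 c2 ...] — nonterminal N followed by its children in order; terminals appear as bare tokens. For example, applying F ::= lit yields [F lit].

[E [T [F ( [E [T [F ( [E [T [F lit]]] )]]] )]] <> [E [T [F lit]]]]

E
T <> E
F <> E
( E ) <> E
( T ) <> E
( F ) <> E
( ( E ) ) <> E
( ( T ) ) <> E
( ( F ) ) <> E
( ( lit ) ) <> E
( ( lit ) ) <> T
( ( lit ) ) <> F
( ( lit ) ) <> lit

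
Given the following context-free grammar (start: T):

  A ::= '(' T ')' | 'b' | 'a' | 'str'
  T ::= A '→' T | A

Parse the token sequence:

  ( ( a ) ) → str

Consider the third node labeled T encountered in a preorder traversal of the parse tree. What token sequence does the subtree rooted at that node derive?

[T [A ( [T [A ( [T [A a]] )]] )] → [T [A str]]]

a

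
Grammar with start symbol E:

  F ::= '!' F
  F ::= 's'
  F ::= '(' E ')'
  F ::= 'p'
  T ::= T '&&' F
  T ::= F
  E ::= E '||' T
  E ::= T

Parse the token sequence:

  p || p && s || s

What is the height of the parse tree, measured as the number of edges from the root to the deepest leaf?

[E [E [E [T [F p]]] || [T [T [F p]] && [F s]]] || [T [F s]]]

5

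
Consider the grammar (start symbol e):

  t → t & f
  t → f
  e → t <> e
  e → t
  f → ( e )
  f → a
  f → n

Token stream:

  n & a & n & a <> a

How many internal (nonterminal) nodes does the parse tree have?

12

[e [t [t [t [t [f n]] & [f a]] & [f n]] & [f a]] <> [e [t [f a]]]]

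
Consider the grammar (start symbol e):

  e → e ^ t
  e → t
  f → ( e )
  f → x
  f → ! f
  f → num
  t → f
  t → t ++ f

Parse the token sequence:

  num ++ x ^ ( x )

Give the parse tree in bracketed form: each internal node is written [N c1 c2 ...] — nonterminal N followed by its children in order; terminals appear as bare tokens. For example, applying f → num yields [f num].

e
e ^ t
t ^ t
t ++ f ^ t
f ++ f ^ t
num ++ f ^ t
num ++ x ^ t
num ++ x ^ f
num ++ x ^ ( e )
num ++ x ^ ( t )
num ++ x ^ ( f )
num ++ x ^ ( x )

[e [e [t [t [f num]] ++ [f x]]] ^ [t [f ( [e [t [f x]]] )]]]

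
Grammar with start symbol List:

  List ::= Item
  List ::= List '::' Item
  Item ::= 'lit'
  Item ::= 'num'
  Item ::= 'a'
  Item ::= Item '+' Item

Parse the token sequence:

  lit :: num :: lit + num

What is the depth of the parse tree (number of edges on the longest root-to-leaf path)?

[List [List [List [Item lit]] :: [Item num]] :: [Item [Item lit] + [Item num]]]

4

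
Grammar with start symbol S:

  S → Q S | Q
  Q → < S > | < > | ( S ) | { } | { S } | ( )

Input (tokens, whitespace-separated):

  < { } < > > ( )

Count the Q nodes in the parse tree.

[S [Q < [S [Q { }] [S [Q < >]]] >] [S [Q ( )]]]

4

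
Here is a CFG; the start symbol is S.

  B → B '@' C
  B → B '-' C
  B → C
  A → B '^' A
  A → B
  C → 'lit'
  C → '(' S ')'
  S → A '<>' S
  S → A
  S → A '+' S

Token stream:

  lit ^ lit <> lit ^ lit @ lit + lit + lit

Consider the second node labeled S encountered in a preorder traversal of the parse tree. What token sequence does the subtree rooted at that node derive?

lit ^ lit @ lit + lit + lit

[S [A [B [C lit]] ^ [A [B [C lit]]]] <> [S [A [B [C lit]] ^ [A [B [B [C lit]] @ [C lit]]]] + [S [A [B [C lit]]] + [S [A [B [C lit]]]]]]]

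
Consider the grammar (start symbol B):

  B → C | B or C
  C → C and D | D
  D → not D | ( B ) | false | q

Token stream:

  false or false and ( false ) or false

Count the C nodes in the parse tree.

[B [B [B [C [D false]]] or [C [C [D false]] and [D ( [B [C [D false]]] )]]] or [C [D false]]]

5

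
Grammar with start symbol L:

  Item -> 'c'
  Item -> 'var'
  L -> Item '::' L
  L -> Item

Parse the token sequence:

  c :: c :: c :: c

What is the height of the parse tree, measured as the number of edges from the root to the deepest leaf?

5

[L [Item c] :: [L [Item c] :: [L [Item c] :: [L [Item c]]]]]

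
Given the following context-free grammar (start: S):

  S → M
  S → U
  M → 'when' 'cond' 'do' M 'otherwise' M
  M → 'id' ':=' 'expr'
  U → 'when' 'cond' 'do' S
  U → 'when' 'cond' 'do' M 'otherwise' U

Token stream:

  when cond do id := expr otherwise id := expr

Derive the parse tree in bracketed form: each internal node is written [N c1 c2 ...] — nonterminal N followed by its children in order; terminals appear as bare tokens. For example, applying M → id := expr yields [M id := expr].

[S [M when cond do [M id := expr] otherwise [M id := expr]]]

S
M
when cond do M otherwise M
when cond do id := expr otherwise M
when cond do id := expr otherwise id := expr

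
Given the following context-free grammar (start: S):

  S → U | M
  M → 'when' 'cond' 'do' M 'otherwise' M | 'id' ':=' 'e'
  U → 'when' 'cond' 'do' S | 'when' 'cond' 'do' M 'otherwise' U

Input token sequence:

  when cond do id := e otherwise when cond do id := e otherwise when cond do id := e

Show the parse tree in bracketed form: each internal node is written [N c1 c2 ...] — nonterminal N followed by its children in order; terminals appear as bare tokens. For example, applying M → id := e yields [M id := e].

[S [U when cond do [M id := e] otherwise [U when cond do [M id := e] otherwise [U when cond do [S [M id := e]]]]]]

S
U
when cond do M otherwise U
when cond do id := e otherwise U
when cond do id := e otherwise when cond do M otherwise U
when cond do id := e otherwise when cond do id := e otherwise U
when cond do id := e otherwise when cond do id := e otherwise when cond do S
when cond do id := e otherwise when cond do id := e otherwise when cond do M
when cond do id := e otherwise when cond do id := e otherwise when cond do id := e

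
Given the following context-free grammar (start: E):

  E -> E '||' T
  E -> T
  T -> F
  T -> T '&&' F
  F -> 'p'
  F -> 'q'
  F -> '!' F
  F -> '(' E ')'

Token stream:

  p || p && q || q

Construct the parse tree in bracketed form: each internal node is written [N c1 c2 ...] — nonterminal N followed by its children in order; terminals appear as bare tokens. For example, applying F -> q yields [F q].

E
E || T
E || T || T
T || T || T
F || T || T
p || T || T
p || T && F || T
p || F && F || T
p || p && F || T
p || p && q || T
p || p && q || F
p || p && q || q

[E [E [E [T [F p]]] || [T [T [F p]] && [F q]]] || [T [F q]]]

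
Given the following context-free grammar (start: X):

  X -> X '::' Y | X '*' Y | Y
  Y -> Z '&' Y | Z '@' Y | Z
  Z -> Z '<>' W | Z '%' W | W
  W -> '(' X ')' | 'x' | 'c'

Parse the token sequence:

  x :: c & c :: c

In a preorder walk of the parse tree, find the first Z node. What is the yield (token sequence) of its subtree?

x

[X [X [X [Y [Z [W x]]]] :: [Y [Z [W c]] & [Y [Z [W c]]]]] :: [Y [Z [W c]]]]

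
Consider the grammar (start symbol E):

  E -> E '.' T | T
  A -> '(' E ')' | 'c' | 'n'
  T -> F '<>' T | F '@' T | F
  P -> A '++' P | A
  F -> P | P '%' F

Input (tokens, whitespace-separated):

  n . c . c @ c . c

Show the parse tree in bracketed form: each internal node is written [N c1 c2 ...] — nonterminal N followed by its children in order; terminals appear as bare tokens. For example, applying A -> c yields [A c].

[E [E [E [E [T [F [P [A n]]]]] . [T [F [P [A c]]]]] . [T [F [P [A c]]] @ [T [F [P [A c]]]]]] . [T [F [P [A c]]]]]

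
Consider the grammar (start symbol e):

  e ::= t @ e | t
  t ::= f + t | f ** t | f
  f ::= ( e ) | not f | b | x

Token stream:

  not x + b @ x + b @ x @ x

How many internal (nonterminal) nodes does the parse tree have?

17

[e [t [f not [f x]] + [t [f b]]] @ [e [t [f x] + [t [f b]]] @ [e [t [f x]] @ [e [t [f x]]]]]]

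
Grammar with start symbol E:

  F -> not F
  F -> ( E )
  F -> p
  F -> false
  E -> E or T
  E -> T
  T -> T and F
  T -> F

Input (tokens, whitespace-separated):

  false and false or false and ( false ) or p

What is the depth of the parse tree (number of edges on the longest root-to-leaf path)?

[E [E [E [T [T [F false]] and [F false]]] or [T [T [F false]] and [F ( [E [T [F false]]] )]]] or [T [F p]]]

7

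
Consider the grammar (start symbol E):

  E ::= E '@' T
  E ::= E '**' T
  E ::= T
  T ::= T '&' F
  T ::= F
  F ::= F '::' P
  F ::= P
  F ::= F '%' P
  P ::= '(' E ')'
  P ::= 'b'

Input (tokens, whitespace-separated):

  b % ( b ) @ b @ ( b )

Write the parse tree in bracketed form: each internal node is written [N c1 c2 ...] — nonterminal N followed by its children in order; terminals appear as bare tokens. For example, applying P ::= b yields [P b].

E
E @ T
E @ T @ T
T @ T @ T
F @ T @ T
F % P @ T @ T
P % P @ T @ T
b % P @ T @ T
b % ( E ) @ T @ T
b % ( T ) @ T @ T
b % ( F ) @ T @ T
b % ( P ) @ T @ T
b % ( b ) @ T @ T
b % ( b ) @ F @ T
b % ( b ) @ P @ T
b % ( b ) @ b @ T
b % ( b ) @ b @ F
b % ( b ) @ b @ P
b % ( b ) @ b @ ( E )
b % ( b ) @ b @ ( T )
b % ( b ) @ b @ ( F )
b % ( b ) @ b @ ( P )
b % ( b ) @ b @ ( b )

[E [E [E [T [F [F [P b]] % [P ( [E [T [F [P b]]]] )]]]] @ [T [F [P b]]]] @ [T [F [P ( [E [T [F [P b]]]] )]]]]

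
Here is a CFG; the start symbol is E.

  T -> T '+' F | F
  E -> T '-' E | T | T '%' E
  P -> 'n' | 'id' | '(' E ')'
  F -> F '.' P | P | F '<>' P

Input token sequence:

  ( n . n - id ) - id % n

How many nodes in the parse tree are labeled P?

[E [T [F [P ( [E [T [F [F [P n]] . [P n]]] - [E [T [F [P id]]]]] )]]] - [E [T [F [P id]]] % [E [T [F [P n]]]]]]

6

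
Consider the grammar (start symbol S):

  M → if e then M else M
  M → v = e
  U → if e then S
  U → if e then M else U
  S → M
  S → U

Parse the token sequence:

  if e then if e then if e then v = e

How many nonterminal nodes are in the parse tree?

[S [U if e then [S [U if e then [S [U if e then [S [M v = e]]]]]]]]

8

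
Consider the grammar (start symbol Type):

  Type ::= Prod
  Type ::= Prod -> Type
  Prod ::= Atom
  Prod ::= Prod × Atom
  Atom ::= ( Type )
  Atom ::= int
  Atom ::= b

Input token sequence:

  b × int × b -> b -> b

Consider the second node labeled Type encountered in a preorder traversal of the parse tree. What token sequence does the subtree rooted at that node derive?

[Type [Prod [Prod [Prod [Atom b]] × [Atom int]] × [Atom b]] -> [Type [Prod [Atom b]] -> [Type [Prod [Atom b]]]]]

b -> b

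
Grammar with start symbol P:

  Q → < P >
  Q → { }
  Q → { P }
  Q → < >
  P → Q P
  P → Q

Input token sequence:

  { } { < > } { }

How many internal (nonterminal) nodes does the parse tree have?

8

[P [Q { }] [P [Q { [P [Q < >]] }] [P [Q { }]]]]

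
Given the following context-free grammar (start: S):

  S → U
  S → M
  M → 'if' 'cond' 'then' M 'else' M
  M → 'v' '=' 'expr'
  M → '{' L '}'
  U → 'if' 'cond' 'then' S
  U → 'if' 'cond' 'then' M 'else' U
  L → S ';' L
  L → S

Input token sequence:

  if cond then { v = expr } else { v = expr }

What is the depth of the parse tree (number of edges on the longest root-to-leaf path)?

[S [M if cond then [M { [L [S [M v = expr]]] }] else [M { [L [S [M v = expr]]] }]]]

6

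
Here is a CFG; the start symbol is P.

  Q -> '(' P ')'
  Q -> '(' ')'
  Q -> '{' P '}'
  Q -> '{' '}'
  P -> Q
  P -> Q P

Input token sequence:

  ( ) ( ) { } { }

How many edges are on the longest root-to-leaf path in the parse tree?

5

[P [Q ( )] [P [Q ( )] [P [Q { }] [P [Q { }]]]]]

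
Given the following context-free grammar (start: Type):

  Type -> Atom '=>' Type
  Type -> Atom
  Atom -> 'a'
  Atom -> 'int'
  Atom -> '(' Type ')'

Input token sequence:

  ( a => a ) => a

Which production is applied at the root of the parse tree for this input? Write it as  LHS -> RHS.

Type -> Atom '=>' Type

[Type [Atom ( [Type [Atom a] => [Type [Atom a]]] )] => [Type [Atom a]]]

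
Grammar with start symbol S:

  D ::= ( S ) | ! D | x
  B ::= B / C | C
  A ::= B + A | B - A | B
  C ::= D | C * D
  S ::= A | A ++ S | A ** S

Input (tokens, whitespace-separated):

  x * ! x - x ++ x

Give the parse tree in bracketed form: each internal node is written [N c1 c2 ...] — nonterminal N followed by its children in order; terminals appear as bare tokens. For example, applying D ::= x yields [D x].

[S [A [B [C [C [D x]] * [D ! [D x]]]] - [A [B [C [D x]]]]] ++ [S [A [B [C [D x]]]]]]

S
A ++ S
B - A ++ S
C - A ++ S
C * D - A ++ S
D * D - A ++ S
x * D - A ++ S
x * ! D - A ++ S
x * ! x - A ++ S
x * ! x - B ++ S
x * ! x - C ++ S
x * ! x - D ++ S
x * ! x - x ++ S
x * ! x - x ++ A
x * ! x - x ++ B
x * ! x - x ++ C
x * ! x - x ++ D
x * ! x - x ++ x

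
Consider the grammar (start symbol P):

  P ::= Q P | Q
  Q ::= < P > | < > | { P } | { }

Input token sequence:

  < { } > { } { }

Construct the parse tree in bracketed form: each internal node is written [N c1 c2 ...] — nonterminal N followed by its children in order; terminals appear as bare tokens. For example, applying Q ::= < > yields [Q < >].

P
Q P
< P > P
< Q > P
< { } > P
< { } > Q P
< { } > { } P
< { } > { } Q
< { } > { } { }

[P [Q < [P [Q { }]] >] [P [Q { }] [P [Q { }]]]]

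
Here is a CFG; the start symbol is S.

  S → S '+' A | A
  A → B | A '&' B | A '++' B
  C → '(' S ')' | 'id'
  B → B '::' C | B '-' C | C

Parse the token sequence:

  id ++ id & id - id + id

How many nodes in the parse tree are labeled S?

[S [S [A [A [A [B [C id]]] ++ [B [C id]]] & [B [B [C id]] - [C id]]]] + [A [B [C id]]]]

2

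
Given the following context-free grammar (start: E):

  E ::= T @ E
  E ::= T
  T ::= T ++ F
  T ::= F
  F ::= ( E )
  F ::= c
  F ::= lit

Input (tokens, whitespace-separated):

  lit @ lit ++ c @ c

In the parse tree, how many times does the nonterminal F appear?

[E [T [F lit]] @ [E [T [T [F lit]] ++ [F c]] @ [E [T [F c]]]]]

4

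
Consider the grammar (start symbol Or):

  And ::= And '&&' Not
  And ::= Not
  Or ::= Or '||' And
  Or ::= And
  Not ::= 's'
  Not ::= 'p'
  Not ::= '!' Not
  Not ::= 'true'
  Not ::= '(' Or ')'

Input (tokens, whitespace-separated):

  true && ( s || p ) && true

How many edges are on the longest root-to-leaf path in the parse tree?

[Or [And [And [And [Not true]] && [Not ( [Or [Or [And [Not s]]] || [And [Not p]]] )]] && [Not true]]]

8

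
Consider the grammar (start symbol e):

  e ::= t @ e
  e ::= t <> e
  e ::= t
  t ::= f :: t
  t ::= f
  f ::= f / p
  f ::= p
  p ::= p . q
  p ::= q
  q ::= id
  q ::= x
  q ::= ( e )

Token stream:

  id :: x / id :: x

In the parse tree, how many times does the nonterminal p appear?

[e [t [f [p [q id]]] :: [t [f [f [p [q x]]] / [p [q id]]] :: [t [f [p [q x]]]]]]]

4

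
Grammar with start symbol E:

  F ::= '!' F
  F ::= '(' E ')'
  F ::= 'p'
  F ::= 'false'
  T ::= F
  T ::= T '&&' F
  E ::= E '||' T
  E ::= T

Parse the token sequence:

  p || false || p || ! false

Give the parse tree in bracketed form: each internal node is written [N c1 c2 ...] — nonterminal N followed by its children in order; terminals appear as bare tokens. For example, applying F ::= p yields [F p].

E
E || T
E || T || T
E || T || T || T
T || T || T || T
F || T || T || T
p || T || T || T
p || F || T || T
p || false || T || T
p || false || F || T
p || false || p || T
p || false || p || F
p || false || p || ! F
p || false || p || ! false

[E [E [E [E [T [F p]]] || [T [F false]]] || [T [F p]]] || [T [F ! [F false]]]]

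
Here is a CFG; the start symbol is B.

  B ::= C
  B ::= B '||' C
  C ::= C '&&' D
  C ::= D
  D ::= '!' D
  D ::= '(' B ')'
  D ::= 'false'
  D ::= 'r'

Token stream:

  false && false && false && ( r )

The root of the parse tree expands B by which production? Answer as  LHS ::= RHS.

B ::= C

[B [C [C [C [C [D false]] && [D false]] && [D false]] && [D ( [B [C [D r]]] )]]]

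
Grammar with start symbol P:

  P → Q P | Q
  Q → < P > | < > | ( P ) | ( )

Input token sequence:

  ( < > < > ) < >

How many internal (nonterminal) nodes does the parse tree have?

8

[P [Q ( [P [Q < >] [P [Q < >]]] )] [P [Q < >]]]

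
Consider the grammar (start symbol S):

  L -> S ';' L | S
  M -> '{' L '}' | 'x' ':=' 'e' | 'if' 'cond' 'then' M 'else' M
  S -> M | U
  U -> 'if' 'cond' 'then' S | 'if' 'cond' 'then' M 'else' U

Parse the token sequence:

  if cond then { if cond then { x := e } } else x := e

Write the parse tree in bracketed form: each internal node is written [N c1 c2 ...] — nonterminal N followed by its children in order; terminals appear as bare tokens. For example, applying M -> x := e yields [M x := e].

[S [M if cond then [M { [L [S [U if cond then [S [M { [L [S [M x := e]]] }]]]]] }] else [M x := e]]]

S
M
if cond then M else M
if cond then { L } else M
if cond then { S } else M
if cond then { U } else M
if cond then { if cond then S } else M
if cond then { if cond then M } else M
if cond then { if cond then { L } } else M
if cond then { if cond then { S } } else M
if cond then { if cond then { M } } else M
if cond then { if cond then { x := e } } else M
if cond then { if cond then { x := e } } else x := e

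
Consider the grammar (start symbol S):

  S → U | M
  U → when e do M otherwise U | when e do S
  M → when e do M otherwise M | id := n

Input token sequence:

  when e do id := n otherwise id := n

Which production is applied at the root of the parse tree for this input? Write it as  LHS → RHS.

S → M

[S [M when e do [M id := n] otherwise [M id := n]]]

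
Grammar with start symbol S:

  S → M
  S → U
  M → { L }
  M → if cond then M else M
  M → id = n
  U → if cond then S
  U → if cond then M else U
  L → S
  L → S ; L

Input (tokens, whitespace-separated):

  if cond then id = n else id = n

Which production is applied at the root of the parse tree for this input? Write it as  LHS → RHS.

[S [M if cond then [M id = n] else [M id = n]]]

S → M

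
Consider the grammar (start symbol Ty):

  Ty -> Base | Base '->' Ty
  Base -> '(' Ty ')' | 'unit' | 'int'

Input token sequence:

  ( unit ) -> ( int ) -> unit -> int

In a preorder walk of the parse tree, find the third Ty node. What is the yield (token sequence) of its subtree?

( int ) -> unit -> int

[Ty [Base ( [Ty [Base unit]] )] -> [Ty [Base ( [Ty [Base int]] )] -> [Ty [Base unit] -> [Ty [Base int]]]]]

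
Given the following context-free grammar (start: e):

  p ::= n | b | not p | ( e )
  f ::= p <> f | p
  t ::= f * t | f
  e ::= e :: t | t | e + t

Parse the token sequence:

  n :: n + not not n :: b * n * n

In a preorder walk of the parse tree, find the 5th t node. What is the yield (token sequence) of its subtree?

[e [e [e [e [t [f [p n]]]] :: [t [f [p n]]]] + [t [f [p not [p not [p n]]]]]] :: [t [f [p b]] * [t [f [p n]] * [t [f [p n]]]]]]

n * n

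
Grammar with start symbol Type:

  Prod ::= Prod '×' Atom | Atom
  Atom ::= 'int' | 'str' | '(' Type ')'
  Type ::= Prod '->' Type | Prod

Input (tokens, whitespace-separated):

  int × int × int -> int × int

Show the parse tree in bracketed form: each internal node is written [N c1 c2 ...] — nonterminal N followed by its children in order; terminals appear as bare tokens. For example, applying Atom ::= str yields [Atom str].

Type
Prod -> Type
Prod × Atom -> Type
Prod × Atom × Atom -> Type
Atom × Atom × Atom -> Type
int × Atom × Atom -> Type
int × int × Atom -> Type
int × int × int -> Type
int × int × int -> Prod
int × int × int -> Prod × Atom
int × int × int -> Atom × Atom
int × int × int -> int × Atom
int × int × int -> int × int

[Type [Prod [Prod [Prod [Atom int]] × [Atom int]] × [Atom int]] -> [Type [Prod [Prod [Atom int]] × [Atom int]]]]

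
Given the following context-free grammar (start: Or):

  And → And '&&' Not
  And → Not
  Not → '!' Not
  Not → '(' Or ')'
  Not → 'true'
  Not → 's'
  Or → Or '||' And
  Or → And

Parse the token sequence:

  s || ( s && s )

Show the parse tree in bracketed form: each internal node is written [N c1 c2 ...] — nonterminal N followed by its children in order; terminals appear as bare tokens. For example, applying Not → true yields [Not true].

[Or [Or [And [Not s]]] || [And [Not ( [Or [And [And [Not s]] && [Not s]]] )]]]

Or
Or || And
And || And
Not || And
s || And
s || Not
s || ( Or )
s || ( And )
s || ( And && Not )
s || ( Not && Not )
s || ( s && Not )
s || ( s && s )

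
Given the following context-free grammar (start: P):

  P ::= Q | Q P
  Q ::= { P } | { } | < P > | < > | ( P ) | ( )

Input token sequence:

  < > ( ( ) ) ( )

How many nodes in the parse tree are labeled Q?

4

[P [Q < >] [P [Q ( [P [Q ( )]] )] [P [Q ( )]]]]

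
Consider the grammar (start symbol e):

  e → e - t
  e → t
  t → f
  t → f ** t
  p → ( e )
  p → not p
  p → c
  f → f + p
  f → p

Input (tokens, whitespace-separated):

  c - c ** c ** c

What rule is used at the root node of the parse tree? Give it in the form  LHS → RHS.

[e [e [t [f [p c]]]] - [t [f [p c]] ** [t [f [p c]] ** [t [f [p c]]]]]]

e → e - t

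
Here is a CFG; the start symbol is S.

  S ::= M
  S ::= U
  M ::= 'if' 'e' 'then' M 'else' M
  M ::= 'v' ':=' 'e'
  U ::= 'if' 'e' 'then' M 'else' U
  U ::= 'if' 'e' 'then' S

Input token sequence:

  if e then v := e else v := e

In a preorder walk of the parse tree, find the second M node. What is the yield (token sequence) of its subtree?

[S [M if e then [M v := e] else [M v := e]]]

v := e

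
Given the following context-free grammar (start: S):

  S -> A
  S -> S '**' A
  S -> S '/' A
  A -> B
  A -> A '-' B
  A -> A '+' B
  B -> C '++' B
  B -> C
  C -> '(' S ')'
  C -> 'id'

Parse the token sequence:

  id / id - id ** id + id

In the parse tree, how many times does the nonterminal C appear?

[S [S [S [A [B [C id]]]] / [A [A [B [C id]]] - [B [C id]]]] ** [A [A [B [C id]]] + [B [C id]]]]

5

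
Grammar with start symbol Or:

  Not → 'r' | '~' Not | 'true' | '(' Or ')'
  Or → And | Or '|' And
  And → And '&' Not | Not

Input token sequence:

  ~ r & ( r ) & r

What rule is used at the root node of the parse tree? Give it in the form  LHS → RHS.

[Or [And [And [And [Not ~ [Not r]]] & [Not ( [Or [And [Not r]]] )]] & [Not r]]]

Or → And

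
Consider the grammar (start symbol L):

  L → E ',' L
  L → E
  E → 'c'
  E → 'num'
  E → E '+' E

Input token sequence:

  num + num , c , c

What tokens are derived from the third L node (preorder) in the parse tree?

[L [E [E num] + [E num]] , [L [E c] , [L [E c]]]]

c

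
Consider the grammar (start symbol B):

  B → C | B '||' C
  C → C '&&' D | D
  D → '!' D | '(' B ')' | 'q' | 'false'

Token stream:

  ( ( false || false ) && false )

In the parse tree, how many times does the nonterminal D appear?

5

[B [C [D ( [B [C [C [D ( [B [B [C [D false]]] || [C [D false]]] )]] && [D false]]] )]]]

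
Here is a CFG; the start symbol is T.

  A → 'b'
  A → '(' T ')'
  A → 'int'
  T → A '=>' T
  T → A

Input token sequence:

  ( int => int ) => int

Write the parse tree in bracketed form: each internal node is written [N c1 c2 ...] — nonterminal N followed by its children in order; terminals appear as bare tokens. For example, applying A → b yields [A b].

T
A => T
( T ) => T
( A => T ) => T
( int => T ) => T
( int => A ) => T
( int => int ) => T
( int => int ) => A
( int => int ) => int

[T [A ( [T [A int] => [T [A int]]] )] => [T [A int]]]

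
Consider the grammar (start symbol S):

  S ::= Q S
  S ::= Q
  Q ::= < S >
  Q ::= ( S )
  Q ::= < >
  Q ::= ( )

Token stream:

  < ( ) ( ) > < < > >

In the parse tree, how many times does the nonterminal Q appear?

[S [Q < [S [Q ( )] [S [Q ( )]]] >] [S [Q < [S [Q < >]] >]]]

5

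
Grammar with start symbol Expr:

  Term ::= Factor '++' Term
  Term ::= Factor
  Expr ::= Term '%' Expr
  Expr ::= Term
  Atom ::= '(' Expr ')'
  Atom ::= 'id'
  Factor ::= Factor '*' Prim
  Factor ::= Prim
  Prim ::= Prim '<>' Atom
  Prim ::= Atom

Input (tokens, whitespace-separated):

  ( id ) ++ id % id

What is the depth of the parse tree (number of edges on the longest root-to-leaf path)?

[Expr [Term [Factor [Prim [Atom ( [Expr [Term [Factor [Prim [Atom id]]]]] )]]] ++ [Term [Factor [Prim [Atom id]]]]] % [Expr [Term [Factor [Prim [Atom id]]]]]]

10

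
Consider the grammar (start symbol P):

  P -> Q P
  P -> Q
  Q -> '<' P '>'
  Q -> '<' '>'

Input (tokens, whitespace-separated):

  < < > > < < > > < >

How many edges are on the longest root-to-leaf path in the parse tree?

5

[P [Q < [P [Q < >]] >] [P [Q < [P [Q < >]] >] [P [Q < >]]]]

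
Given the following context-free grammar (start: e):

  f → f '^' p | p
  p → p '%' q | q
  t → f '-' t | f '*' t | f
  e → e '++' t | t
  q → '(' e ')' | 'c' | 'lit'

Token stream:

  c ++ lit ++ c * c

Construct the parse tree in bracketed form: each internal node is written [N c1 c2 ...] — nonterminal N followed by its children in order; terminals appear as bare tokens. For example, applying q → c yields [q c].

e
e ++ t
e ++ t ++ t
t ++ t ++ t
f ++ t ++ t
p ++ t ++ t
q ++ t ++ t
c ++ t ++ t
c ++ f ++ t
c ++ p ++ t
c ++ q ++ t
c ++ lit ++ t
c ++ lit ++ f * t
c ++ lit ++ p * t
c ++ lit ++ q * t
c ++ lit ++ c * t
c ++ lit ++ c * f
c ++ lit ++ c * p
c ++ lit ++ c * q
c ++ lit ++ c * c

[e [e [e [t [f [p [q c]]]]] ++ [t [f [p [q lit]]]]] ++ [t [f [p [q c]]] * [t [f [p [q c]]]]]]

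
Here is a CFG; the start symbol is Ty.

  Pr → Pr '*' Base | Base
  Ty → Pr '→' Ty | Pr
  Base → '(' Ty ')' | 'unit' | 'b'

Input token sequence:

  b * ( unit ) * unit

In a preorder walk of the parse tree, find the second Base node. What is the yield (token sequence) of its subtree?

( unit )

[Ty [Pr [Pr [Pr [Base b]] * [Base ( [Ty [Pr [Base unit]]] )]] * [Base unit]]]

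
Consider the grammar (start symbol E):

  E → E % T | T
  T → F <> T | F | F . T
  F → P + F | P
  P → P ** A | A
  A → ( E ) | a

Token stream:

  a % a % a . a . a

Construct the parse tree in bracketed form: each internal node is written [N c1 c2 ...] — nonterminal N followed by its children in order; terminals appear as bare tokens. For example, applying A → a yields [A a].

E
E % T
E % T % T
T % T % T
F % T % T
P % T % T
A % T % T
a % T % T
a % F % T
a % P % T
a % A % T
a % a % T
a % a % F . T
a % a % P . T
a % a % A . T
a % a % a . T
a % a % a . F . T
a % a % a . P . T
a % a % a . A . T
a % a % a . a . T
a % a % a . a . F
a % a % a . a . P
a % a % a . a . A
a % a % a . a . a

[E [E [E [T [F [P [A a]]]]] % [T [F [P [A a]]]]] % [T [F [P [A a]]] . [T [F [P [A a]]] . [T [F [P [A a]]]]]]]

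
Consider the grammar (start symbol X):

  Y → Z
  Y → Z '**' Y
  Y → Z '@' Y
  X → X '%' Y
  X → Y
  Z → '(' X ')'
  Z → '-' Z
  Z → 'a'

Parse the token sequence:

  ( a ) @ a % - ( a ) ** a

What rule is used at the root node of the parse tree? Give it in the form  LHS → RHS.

X → X '%' Y

[X [X [Y [Z ( [X [Y [Z a]]] )] @ [Y [Z a]]]] % [Y [Z - [Z ( [X [Y [Z a]]] )]] ** [Y [Z a]]]]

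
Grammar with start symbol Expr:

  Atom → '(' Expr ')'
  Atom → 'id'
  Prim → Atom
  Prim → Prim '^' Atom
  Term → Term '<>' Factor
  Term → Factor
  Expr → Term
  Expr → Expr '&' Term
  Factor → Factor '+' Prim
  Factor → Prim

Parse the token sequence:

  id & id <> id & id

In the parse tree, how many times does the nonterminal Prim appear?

4

[Expr [Expr [Expr [Term [Factor [Prim [Atom id]]]]] & [Term [Term [Factor [Prim [Atom id]]]] <> [Factor [Prim [Atom id]]]]] & [Term [Factor [Prim [Atom id]]]]]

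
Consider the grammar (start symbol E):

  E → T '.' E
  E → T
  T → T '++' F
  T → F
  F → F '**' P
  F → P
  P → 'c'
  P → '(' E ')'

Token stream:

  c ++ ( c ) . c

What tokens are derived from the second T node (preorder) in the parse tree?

c

[E [T [T [F [P c]]] ++ [F [P ( [E [T [F [P c]]]] )]]] . [E [T [F [P c]]]]]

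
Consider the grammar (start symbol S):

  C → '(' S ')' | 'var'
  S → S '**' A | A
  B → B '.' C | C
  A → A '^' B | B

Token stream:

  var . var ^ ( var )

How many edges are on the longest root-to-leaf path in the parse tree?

8

[S [A [A [B [B [C var]] . [C var]]] ^ [B [C ( [S [A [B [C var]]]] )]]]]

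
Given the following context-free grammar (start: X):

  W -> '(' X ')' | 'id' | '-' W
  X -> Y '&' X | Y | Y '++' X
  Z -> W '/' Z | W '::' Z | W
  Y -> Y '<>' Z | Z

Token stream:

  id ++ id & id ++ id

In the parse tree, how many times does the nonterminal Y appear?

[X [Y [Z [W id]]] ++ [X [Y [Z [W id]]] & [X [Y [Z [W id]]] ++ [X [Y [Z [W id]]]]]]]

4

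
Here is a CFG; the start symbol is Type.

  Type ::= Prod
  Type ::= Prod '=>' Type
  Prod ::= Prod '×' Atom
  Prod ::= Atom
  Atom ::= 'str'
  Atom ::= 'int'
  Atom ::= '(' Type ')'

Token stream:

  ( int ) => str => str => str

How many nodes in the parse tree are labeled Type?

5

[Type [Prod [Atom ( [Type [Prod [Atom int]]] )]] => [Type [Prod [Atom str]] => [Type [Prod [Atom str]] => [Type [Prod [Atom str]]]]]]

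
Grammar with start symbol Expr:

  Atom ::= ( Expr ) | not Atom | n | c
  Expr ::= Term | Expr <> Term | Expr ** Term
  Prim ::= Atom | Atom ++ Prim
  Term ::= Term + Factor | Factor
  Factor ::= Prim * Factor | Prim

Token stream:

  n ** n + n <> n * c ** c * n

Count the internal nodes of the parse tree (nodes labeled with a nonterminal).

30

[Expr [Expr [Expr [Expr [Term [Factor [Prim [Atom n]]]]] ** [Term [Term [Factor [Prim [Atom n]]]] + [Factor [Prim [Atom n]]]]] <> [Term [Factor [Prim [Atom n]] * [Factor [Prim [Atom c]]]]]] ** [Term [Factor [Prim [Atom c]] * [Factor [Prim [Atom n]]]]]]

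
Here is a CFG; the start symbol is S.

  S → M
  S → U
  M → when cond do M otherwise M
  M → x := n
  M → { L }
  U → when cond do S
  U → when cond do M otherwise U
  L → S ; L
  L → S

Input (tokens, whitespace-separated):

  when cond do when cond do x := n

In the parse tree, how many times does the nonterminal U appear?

2

[S [U when cond do [S [U when cond do [S [M x := n]]]]]]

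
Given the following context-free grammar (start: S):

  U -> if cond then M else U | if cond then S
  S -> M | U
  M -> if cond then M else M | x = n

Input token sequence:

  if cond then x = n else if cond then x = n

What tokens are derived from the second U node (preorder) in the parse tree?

if cond then x = n

[S [U if cond then [M x = n] else [U if cond then [S [M x = n]]]]]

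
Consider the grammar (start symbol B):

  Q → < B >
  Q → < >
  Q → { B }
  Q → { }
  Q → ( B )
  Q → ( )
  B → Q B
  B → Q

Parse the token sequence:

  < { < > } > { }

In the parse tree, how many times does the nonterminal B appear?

[B [Q < [B [Q { [B [Q < >]] }]] >] [B [Q { }]]]

4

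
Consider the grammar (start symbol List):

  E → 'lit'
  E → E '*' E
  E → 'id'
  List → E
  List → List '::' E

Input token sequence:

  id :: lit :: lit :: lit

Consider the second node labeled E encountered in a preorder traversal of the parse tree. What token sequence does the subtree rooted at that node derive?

lit

[List [List [List [List [E id]] :: [E lit]] :: [E lit]] :: [E lit]]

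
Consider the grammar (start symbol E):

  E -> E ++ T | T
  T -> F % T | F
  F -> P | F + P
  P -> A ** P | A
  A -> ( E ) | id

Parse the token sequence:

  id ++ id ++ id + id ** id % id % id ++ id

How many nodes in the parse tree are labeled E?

4

[E [E [E [E [T [F [P [A id]]]]] ++ [T [F [P [A id]]]]] ++ [T [F [F [P [A id]]] + [P [A id] ** [P [A id]]]] % [T [F [P [A id]]] % [T [F [P [A id]]]]]]] ++ [T [F [P [A id]]]]]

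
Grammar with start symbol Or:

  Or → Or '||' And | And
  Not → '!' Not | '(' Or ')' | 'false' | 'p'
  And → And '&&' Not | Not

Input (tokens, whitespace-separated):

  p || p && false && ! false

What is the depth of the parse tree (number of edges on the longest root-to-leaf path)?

[Or [Or [And [Not p]]] || [And [And [And [Not p]] && [Not false]] && [Not ! [Not false]]]]

5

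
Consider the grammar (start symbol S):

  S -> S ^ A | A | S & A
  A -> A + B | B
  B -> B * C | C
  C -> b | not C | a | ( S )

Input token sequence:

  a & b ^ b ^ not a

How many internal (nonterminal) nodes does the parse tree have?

[S [S [S [S [A [B [C a]]]] & [A [B [C b]]]] ^ [A [B [C b]]]] ^ [A [B [C not [C a]]]]]

17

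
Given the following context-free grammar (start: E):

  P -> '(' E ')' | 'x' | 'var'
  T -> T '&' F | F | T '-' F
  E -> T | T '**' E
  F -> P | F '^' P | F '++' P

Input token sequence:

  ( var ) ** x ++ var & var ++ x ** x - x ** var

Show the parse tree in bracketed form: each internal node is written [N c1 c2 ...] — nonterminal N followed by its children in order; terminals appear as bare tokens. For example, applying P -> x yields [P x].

[E [T [F [P ( [E [T [F [P var]]]] )]]] ** [E [T [T [F [F [P x]] ++ [P var]]] & [F [F [P var]] ++ [P x]]] ** [E [T [T [F [P x]]] - [F [P x]]] ** [E [T [F [P var]]]]]]]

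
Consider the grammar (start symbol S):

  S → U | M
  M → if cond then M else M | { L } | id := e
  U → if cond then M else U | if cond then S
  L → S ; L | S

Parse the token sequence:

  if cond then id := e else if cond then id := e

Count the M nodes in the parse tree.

2

[S [U if cond then [M id := e] else [U if cond then [S [M id := e]]]]]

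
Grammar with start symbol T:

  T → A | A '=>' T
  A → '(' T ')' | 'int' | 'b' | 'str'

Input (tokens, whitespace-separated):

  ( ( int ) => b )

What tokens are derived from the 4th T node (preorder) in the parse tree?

b

[T [A ( [T [A ( [T [A int]] )] => [T [A b]]] )]]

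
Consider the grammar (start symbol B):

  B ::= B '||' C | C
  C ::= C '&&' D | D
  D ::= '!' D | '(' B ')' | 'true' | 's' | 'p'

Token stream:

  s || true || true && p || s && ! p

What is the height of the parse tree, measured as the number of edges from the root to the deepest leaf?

6

[B [B [B [B [C [D s]]] || [C [D true]]] || [C [C [D true]] && [D p]]] || [C [C [D s]] && [D ! [D p]]]]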